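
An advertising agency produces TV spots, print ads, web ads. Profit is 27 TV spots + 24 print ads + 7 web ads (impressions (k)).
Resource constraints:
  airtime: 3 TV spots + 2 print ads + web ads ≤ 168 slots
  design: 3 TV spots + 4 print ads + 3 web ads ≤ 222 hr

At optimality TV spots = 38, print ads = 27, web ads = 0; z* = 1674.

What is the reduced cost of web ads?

-8

Check each constraint at x*: airtime 168/168 (tight); design 222/222 (tight).
Dual feasibility on the basic columns requires 3·y_airtime + 3·y_design = 27, 2·y_airtime + 4·y_design = 24.
This yields shadow prices y_airtime = 6, y_design = 3.
Reduced cost of web ads: c₃ − yᵀa₃ = 7 − (6·1 + 3·3) = 7 − 15 = -8.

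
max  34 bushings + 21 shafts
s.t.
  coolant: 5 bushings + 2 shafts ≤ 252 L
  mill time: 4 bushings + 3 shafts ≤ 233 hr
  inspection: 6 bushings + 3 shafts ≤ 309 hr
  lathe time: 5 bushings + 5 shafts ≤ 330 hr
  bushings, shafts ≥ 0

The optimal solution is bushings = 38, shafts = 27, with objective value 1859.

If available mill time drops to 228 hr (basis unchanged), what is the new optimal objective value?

1839

Check each constraint at x*: coolant 244/252 (slack 8); mill time 233/233 (tight); inspection 309/309 (tight); lathe time 325/330 (slack 5).
Since coolant, lathe time are not tight, their duals are 0.
The binding rows give the dual system: 4·y_mill time + 6·y_inspection = 34 and 3·y_mill time + 3·y_inspection = 21.
Solving: y_mill time = 4, y_inspection = 3.
Δz = y_mill time·Δb = 4 × (-5) = -20, so new z* = 1859 − 20 = 1839.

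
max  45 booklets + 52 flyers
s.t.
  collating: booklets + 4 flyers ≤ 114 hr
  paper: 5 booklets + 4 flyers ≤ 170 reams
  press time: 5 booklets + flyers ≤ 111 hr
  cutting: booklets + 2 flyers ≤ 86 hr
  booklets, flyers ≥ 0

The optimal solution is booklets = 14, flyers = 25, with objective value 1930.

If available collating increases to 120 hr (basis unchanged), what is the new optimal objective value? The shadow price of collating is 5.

1960

Δb = 6, so new z* = 1930 + (5)·(6) = 1930 + 30 = 1960.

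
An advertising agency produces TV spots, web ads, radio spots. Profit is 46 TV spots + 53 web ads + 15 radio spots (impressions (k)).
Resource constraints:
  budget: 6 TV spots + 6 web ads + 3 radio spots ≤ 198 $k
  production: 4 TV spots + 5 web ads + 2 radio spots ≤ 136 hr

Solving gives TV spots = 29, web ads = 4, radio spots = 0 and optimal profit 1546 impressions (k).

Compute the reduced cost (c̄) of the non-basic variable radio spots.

At the optimum: budget uses 198 of 198 (binding); production uses 136 of 136 (binding).
The binding rows give the dual system: 6·y_budget + 4·y_production = 46 and 6·y_budget + 5·y_production = 53.
Solving: y_budget = 3, y_production = 7.
Reduced cost of radio spots: c₃ − yᵀa₃ = 15 − (3·3 + 7·2) = 15 − 23 = -8.

-8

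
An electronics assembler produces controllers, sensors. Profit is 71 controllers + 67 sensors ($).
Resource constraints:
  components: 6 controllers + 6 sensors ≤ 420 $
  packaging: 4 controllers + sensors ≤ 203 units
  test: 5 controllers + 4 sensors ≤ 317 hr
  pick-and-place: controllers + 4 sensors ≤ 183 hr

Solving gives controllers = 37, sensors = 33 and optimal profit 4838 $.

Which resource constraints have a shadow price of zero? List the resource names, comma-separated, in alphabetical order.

components: 420/420 (binding)
packaging: 181/203 (slack 22)
test: 317/317 (binding)
pick-and-place: 169/183 (slack 14)
By complementary slackness, a constraint with positive slack has shadow price 0 → packaging, pick-and-place.

packaging, pick-and-place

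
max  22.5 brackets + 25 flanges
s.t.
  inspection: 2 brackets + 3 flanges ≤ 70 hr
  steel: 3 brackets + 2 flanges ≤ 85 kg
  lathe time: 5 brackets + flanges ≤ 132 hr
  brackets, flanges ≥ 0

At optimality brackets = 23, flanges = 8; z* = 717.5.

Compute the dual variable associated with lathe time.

At the optimum: inspection uses 70 of 70 (binding); steel uses 85 of 85 (binding); lathe time uses 123 of 132 (slack = 9).
Since lathe time is not tight, its dual is 0.
From A_Bᵀ y = c: 2·y_inspection + 3·y_steel = 22.5; 3·y_inspection + 2·y_steel = 25.
This yields shadow prices y_inspection = 6, y_steel = 3.5.
Shadow price of lathe time = 0.

0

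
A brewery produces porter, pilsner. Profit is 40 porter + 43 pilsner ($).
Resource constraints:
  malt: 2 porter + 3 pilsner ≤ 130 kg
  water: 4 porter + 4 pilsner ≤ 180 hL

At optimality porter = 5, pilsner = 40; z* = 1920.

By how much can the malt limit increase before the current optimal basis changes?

Binding constraints: malt, water. The basis is B = [[2,3],[4,4]] with det -4.
Per unit increase in malt, x* moves by d = (-1, 1).
The basis stays optimal until porter reaches 0; allowable increase = 5 kg.

5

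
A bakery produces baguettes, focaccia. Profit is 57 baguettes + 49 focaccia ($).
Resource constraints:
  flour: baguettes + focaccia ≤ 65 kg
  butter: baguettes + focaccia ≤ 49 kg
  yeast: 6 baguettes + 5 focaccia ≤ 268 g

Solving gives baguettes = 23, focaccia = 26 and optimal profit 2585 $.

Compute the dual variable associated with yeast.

8

At the optimum: flour uses 49 of 65 (slack = 16); butter uses 49 of 49 (binding); yeast uses 268 of 268 (binding).
By complementary slackness, y = 0 for the non-binding constraint.
Dual feasibility on the basic columns requires 1·y_butter + 6·y_yeast = 57, 1·y_butter + 5·y_yeast = 49.
This yields shadow prices y_butter = 9, y_yeast = 8.
Shadow price of yeast = 8.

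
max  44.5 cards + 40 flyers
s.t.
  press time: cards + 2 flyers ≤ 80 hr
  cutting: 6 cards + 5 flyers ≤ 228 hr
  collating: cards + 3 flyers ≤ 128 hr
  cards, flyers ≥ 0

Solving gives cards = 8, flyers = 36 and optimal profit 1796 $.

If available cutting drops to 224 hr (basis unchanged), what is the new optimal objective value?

1768

Check each constraint at x*: press time 80/80 (tight); cutting 228/228 (tight); collating 116/128 (slack 12).
Since collating is not tight, its dual is 0.
The binding rows give the dual system: 1·y_press time + 6·y_cutting = 44.5 and 2·y_press time + 5·y_cutting = 40.
This yields shadow prices y_press time = 2.5, y_cutting = 7.
Δz = y_cutting·Δb = 7 × (-4) = -28, so new z* = 1796 − 28 = 1768.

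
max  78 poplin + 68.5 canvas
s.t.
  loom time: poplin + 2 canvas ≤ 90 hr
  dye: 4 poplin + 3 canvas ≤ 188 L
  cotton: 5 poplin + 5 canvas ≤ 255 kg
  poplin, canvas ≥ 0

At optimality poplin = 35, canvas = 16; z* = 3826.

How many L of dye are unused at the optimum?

0

dye used = 4·35 + 3·16 = 188; slack = 188 − 188 = 0.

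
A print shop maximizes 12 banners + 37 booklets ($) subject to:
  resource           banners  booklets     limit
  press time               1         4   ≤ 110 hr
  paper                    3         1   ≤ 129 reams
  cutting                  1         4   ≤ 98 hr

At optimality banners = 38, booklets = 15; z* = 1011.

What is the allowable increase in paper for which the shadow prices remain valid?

Binding constraints: paper, cutting. The basis is B = [[3,1],[1,4]] with det 11.
Per unit increase in paper, x* moves by d = (0.3636, -0.0909).
The basis stays optimal until booklets reaches 0; allowable increase = 165 reams.

165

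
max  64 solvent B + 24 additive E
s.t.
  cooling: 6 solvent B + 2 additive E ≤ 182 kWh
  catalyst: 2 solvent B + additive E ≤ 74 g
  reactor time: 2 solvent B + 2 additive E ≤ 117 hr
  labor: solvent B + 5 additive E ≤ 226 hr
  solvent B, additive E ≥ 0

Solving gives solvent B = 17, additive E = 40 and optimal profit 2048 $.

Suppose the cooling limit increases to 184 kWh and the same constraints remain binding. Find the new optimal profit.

2064

Check each constraint at x*: cooling 182/182 (tight); catalyst 74/74 (tight); reactor time 114/117 (slack 3); labor 217/226 (slack 9).
By complementary slackness, y = 0 for the non-binding constraints.
The binding rows give the dual system: 6·y_cooling + 2·y_catalyst = 64 and 2·y_cooling + 1·y_catalyst = 24.
Solving: y_cooling = 8, y_catalyst = 8.
Δz = y_cooling·Δb = 8 × (2) = 16, so new z* = 2048 + 16 = 2064.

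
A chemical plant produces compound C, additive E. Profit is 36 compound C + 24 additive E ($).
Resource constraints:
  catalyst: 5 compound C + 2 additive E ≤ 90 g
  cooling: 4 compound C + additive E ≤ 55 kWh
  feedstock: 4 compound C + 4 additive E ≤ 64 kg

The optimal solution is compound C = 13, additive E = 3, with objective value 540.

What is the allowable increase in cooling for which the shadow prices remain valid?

Binding constraints: cooling, feedstock. The basis is B = [[4,1],[4,4]] with det 12.
Per unit increase in cooling, x* moves by d = (0.3333, -0.3333).
The basis stays optimal until additive E reaches 0; allowable increase = 9 kWh.

9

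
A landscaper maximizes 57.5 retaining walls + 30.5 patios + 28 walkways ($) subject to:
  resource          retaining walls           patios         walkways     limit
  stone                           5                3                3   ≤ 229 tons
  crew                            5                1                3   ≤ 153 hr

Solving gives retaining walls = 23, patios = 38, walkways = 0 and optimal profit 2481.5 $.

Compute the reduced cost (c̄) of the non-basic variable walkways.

-6.5

At the optimum: stone uses 229 of 229 (binding); crew uses 153 of 153 (binding).
From A_Bᵀ y = c: 5·y_stone + 5·y_crew = 57.5; 3·y_stone + 1·y_crew = 30.5.
Solving: y_stone = 9.5, y_crew = 2.
Reduced cost of walkways: c₃ − yᵀa₃ = 28 − (9.5·3 + 2·3) = 28 − 34.5 = -6.5.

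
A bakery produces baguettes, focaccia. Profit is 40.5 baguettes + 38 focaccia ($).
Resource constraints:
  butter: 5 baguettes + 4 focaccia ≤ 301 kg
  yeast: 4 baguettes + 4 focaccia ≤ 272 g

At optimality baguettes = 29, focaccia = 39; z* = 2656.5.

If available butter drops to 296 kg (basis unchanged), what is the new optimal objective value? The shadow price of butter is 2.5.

2644

Δb = -5, so new z* = 2656.5 + (2.5)·(-5) = 2656.5 − 12.5 = 2644.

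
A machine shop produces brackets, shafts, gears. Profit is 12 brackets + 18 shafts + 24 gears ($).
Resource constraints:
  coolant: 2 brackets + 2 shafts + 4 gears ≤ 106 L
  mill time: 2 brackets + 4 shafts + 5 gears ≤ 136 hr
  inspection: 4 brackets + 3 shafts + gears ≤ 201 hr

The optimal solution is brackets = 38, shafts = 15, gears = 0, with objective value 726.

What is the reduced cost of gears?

Binding: coolant and mill time. Non-binding: inspection (4 unused).
Since inspection is not tight, its dual is 0.
Dual feasibility on the basic columns requires 2·y_coolant + 2·y_mill time = 12, 2·y_coolant + 4·y_mill time = 18.
Solving: y_coolant = 3, y_mill time = 3.
Reduced cost of gears: c₃ − yᵀa₃ = 24 − (3·4 + 3·5) = 24 − 27 = -3.

-3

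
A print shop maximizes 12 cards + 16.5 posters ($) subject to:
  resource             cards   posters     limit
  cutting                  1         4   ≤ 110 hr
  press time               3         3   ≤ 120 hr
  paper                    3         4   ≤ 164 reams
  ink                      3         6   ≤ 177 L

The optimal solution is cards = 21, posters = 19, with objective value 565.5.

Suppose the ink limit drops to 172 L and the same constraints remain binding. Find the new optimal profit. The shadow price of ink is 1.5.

558

Δb = -5, so new z* = 565.5 + (1.5)·(-5) = 565.5 − 7.5 = 558.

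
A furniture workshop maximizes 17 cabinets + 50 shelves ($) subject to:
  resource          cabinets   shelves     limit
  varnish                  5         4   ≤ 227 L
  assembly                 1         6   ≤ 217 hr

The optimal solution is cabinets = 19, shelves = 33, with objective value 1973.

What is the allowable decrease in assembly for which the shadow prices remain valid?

171.6

Binding constraints: varnish, assembly. The basis is B = [[5,4],[1,6]] with det 26.
Per unit decrease in assembly, x* moves by d = (0.1538, -0.1923).
The basis stays optimal until shelves reaches 0; allowable decrease = 171.6 hr.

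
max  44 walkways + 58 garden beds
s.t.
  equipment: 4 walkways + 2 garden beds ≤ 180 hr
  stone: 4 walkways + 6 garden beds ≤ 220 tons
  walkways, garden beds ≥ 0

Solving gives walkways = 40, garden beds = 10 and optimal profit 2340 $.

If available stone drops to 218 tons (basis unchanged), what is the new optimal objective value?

Both equipment and stone are binding at x*.
Dual feasibility on the basic columns requires 4·y_equipment + 4·y_stone = 44, 2·y_equipment + 6·y_stone = 58.
This yields shadow prices y_equipment = 2, y_stone = 9.
Δz = y_stone·Δb = 9 × (-2) = -18, so new z* = 2340 − 18 = 2322.

2322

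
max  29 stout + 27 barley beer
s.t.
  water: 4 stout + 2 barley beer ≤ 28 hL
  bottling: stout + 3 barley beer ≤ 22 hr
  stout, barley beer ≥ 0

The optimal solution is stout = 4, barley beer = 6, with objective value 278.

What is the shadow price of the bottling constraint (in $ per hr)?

5

At the optimum: water uses 28 of 28 (binding); bottling uses 22 of 22 (binding).
Dual feasibility on the basic columns requires 4·y_water + 1·y_bottling = 29, 2·y_water + 3·y_bottling = 27.
Solving: y_water = 6, y_bottling = 5.
Shadow price of bottling = 5.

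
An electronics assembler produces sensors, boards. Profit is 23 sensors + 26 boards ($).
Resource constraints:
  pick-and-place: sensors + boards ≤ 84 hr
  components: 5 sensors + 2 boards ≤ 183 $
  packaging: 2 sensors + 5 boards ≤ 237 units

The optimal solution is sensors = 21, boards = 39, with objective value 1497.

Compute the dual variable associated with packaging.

Binding: components and packaging. Non-binding: pick-and-place (24 unused).
Slack constraints have shadow price 0 (complementary slackness).
The binding rows give the dual system: 5·y_components + 2·y_packaging = 23 and 2·y_components + 5·y_packaging = 26.
This yields shadow prices y_components = 3, y_packaging = 4.
Shadow price of packaging = 4.

4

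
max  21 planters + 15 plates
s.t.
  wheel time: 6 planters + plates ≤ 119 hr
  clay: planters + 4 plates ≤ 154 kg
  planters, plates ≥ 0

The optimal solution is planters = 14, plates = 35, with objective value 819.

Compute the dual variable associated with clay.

Check each constraint at x*: wheel time 119/119 (tight); clay 154/154 (tight).
The binding rows give the dual system: 6·y_wheel time + 1·y_clay = 21 and 1·y_wheel time + 4·y_clay = 15.
→ y_wheel time = 3 and y_clay = 3.
Shadow price of clay = 3.

3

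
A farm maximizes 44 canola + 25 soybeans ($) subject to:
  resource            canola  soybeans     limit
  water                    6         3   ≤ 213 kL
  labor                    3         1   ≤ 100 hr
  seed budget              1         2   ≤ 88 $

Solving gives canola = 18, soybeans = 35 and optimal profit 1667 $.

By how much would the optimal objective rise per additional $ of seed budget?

Check each constraint at x*: water 213/213 (tight); labor 89/100 (slack 11); seed budget 88/88 (tight).
Since labor is not tight, its dual is 0.
From A_Bᵀ y = c: 6·y_water + 1·y_seed budget = 44; 3·y_water + 2·y_seed budget = 25.
This yields shadow prices y_water = 7, y_seed budget = 2.
Shadow price of seed budget = 2.

2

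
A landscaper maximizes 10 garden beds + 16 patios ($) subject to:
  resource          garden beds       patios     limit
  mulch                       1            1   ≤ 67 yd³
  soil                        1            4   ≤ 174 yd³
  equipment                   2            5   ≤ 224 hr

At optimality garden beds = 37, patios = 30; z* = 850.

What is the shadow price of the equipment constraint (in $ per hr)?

2

Binding: mulch and equipment. Non-binding: soil (17 unused).
Slack constraints have shadow price 0 (complementary slackness).
The binding rows give the dual system: 1·y_mulch + 2·y_equipment = 10 and 1·y_mulch + 5·y_equipment = 16.
Solving: y_mulch = 6, y_equipment = 2.
Shadow price of equipment = 2.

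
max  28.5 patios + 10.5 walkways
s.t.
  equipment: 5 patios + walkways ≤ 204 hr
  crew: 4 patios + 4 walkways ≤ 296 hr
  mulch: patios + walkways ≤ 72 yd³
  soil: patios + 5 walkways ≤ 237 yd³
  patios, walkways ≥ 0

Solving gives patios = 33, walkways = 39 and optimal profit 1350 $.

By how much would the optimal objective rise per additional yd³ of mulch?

6

At the optimum: equipment uses 204 of 204 (binding); crew uses 288 of 296 (slack = 8); mulch uses 72 of 72 (binding); soil uses 228 of 237 (slack = 9).
Since crew, soil are not tight, their duals are 0.
Dual feasibility on the basic columns requires 5·y_equipment + 1·y_mulch = 28.5, 1·y_equipment + 1·y_mulch = 10.5.
This yields shadow prices y_equipment = 4.5, y_mulch = 6.
Shadow price of mulch = 6.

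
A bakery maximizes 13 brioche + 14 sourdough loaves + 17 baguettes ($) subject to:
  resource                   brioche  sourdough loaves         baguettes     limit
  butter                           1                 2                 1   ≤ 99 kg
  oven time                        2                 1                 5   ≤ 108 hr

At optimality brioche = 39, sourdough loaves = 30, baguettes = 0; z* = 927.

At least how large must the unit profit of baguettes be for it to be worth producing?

Check each constraint at x*: butter 99/99 (tight); oven time 108/108 (tight).
From A_Bᵀ y = c: 1·y_butter + 2·y_oven time = 13; 2·y_butter + 1·y_oven time = 14.
This yields shadow prices y_butter = 5, y_oven time = 4.
baguettes enters the basis when its profit ≥ yᵀa₃ = 5·1 + 4·5 = 25.

25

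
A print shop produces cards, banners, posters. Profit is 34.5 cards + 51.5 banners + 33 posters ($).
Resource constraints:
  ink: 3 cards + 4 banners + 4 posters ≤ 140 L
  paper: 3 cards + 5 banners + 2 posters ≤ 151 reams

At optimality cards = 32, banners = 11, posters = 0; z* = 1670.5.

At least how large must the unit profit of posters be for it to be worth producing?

Both ink and paper are binding at x*.
The binding rows give the dual system: 3·y_ink + 3·y_paper = 34.5 and 4·y_ink + 5·y_paper = 51.5.
→ y_ink = 6 and y_paper = 5.5.
posters enters the basis when its profit ≥ yᵀa₃ = 6·4 + 5.5·2 = 35.

35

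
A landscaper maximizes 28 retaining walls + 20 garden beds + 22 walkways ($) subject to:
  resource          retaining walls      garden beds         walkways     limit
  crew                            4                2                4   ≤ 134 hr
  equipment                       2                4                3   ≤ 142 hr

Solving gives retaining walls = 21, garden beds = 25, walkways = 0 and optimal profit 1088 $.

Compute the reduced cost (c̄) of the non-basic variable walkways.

Both crew and equipment are binding at x*.
The binding rows give the dual system: 4·y_crew + 2·y_equipment = 28 and 2·y_crew + 4·y_equipment = 20.
This yields shadow prices y_crew = 6, y_equipment = 2.
Reduced cost of walkways: c₃ − yᵀa₃ = 22 − (6·4 + 2·3) = 22 − 30 = -8.

-8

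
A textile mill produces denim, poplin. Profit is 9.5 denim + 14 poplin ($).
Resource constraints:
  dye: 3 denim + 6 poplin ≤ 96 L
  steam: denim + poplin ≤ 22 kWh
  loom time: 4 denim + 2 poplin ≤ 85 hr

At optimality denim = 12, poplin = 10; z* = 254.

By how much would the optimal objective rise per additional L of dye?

Binding: dye and steam. Non-binding: loom time (17 unused).
By complementary slackness, y = 0 for the non-binding constraint.
Dual feasibility on the basic columns requires 3·y_dye + 1·y_steam = 9.5, 6·y_dye + 1·y_steam = 14.
Solving: y_dye = 1.5, y_steam = 5.
Shadow price of dye = 1.5.

1.5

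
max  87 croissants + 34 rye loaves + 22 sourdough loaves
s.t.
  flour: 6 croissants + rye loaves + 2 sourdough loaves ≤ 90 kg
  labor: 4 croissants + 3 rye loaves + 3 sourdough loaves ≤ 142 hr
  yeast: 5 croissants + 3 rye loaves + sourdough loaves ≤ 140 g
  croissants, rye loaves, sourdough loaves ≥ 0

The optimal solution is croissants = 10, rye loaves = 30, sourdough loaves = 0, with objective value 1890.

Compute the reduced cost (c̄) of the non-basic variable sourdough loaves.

-1

Check each constraint at x*: flour 90/90 (tight); labor 130/142 (slack 12); yeast 140/140 (tight).
By complementary slackness, y = 0 for the non-binding constraint.
The binding rows give the dual system: 6·y_flour + 5·y_yeast = 87 and 1·y_flour + 3·y_yeast = 34.
Solving: y_flour = 7, y_yeast = 9.
Reduced cost of sourdough loaves: c₃ − yᵀa₃ = 22 − (7·2 + 9·1) = 22 − 23 = -1.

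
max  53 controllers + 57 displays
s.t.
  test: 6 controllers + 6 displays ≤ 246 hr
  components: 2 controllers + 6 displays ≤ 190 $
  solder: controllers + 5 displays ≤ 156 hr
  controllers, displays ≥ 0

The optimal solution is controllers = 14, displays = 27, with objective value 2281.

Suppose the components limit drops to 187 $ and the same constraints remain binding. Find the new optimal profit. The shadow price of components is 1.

2278

Δb = -3, so new z* = 2281 + (1)·(-3) = 2281 − 3 = 2278.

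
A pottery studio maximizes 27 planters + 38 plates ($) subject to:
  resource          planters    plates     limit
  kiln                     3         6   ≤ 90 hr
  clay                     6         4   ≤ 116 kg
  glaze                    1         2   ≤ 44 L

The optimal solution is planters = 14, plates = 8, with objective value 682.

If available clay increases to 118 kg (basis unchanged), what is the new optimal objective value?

686

Binding: kiln and clay. Non-binding: glaze (14 unused).
Since glaze is not tight, its dual is 0.
Dual feasibility on the basic columns requires 3·y_kiln + 6·y_clay = 27, 6·y_kiln + 4·y_clay = 38.
This yields shadow prices y_kiln = 5, y_clay = 2.
Δz = y_clay·Δb = 2 × (2) = 4, so new z* = 682 + 4 = 686.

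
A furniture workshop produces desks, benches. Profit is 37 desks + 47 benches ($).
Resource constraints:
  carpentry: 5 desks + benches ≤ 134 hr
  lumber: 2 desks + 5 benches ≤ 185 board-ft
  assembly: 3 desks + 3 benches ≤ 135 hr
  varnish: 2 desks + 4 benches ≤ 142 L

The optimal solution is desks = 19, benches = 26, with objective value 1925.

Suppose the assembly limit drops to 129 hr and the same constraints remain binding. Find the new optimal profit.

Binding: assembly and varnish. Non-binding: carpentry (13 unused), lumber (17 unused).
Since carpentry, lumber are not tight, their duals are 0.
From A_Bᵀ y = c: 3·y_assembly + 2·y_varnish = 37; 3·y_assembly + 4·y_varnish = 47.
This yields shadow prices y_assembly = 9, y_varnish = 5.
Δz = y_assembly·Δb = 9 × (-6) = -54, so new z* = 1925 − 54 = 1871.

1871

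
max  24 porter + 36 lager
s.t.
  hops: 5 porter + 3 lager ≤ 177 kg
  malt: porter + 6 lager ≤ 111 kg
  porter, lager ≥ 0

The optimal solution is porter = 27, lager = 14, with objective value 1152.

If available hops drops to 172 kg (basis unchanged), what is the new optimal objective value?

1132

Both hops and malt are binding at x*.
The binding rows give the dual system: 5·y_hops + 1·y_malt = 24 and 3·y_hops + 6·y_malt = 36.
This yields shadow prices y_hops = 4, y_malt = 4.
Δz = y_hops·Δb = 4 × (-5) = -20, so new z* = 1152 − 20 = 1132.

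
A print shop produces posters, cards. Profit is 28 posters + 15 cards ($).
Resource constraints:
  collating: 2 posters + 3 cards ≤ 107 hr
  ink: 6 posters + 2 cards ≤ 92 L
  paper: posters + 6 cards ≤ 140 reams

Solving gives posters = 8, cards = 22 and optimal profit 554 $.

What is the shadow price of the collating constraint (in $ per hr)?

0

Binding: ink and paper. Non-binding: collating (25 unused).
Since collating is not tight, its dual is 0.
The binding rows give the dual system: 6·y_ink + 1·y_paper = 28 and 2·y_ink + 6·y_paper = 15.
Solving: y_ink = 4.5, y_paper = 1.
Shadow price of collating = 0.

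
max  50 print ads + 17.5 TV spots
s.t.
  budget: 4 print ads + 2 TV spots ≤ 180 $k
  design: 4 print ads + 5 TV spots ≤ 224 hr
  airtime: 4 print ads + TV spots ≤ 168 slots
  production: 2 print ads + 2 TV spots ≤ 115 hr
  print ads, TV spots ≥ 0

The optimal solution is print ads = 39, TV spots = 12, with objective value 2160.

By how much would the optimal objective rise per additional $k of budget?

At the optimum: budget uses 180 of 180 (binding); design uses 216 of 224 (slack = 8); airtime uses 168 of 168 (binding); production uses 102 of 115 (slack = 13).
Slack constraints have shadow price 0 (complementary slackness).
The binding rows give the dual system: 4·y_budget + 4·y_airtime = 50 and 2·y_budget + 1·y_airtime = 17.5.
→ y_budget = 5 and y_airtime = 7.5.
Shadow price of budget = 5.

5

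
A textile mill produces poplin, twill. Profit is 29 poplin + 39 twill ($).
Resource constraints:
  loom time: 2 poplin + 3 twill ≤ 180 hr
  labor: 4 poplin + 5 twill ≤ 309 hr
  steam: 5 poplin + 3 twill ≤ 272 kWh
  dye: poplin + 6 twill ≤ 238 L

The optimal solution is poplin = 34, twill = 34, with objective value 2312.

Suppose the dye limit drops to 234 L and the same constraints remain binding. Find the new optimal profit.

2296

Binding: steam and dye. Non-binding: loom time (10 unused), labor (3 unused).
Since loom time, labor are not tight, their duals are 0.
Dual feasibility on the basic columns requires 5·y_steam + 1·y_dye = 29, 3·y_steam + 6·y_dye = 39.
Solving: y_steam = 5, y_dye = 4.
Δz = y_dye·Δb = 4 × (-4) = -16, so new z* = 2312 − 16 = 2296.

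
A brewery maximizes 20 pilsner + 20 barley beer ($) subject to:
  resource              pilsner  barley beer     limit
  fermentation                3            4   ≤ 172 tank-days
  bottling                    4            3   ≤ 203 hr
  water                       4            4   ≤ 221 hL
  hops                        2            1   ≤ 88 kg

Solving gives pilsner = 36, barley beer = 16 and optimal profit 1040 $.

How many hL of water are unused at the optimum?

13

water used = 4·36 + 4·16 = 208; slack = 221 − 208 = 13.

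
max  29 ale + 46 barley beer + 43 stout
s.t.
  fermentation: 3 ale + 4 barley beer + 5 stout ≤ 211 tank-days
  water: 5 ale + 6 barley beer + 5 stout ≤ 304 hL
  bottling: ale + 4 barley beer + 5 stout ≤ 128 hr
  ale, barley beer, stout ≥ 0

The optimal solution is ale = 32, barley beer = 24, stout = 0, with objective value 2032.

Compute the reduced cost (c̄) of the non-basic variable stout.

-2

Binding: water and bottling. Non-binding: fermentation (19 unused).
Slack constraints have shadow price 0 (complementary slackness).
Dual feasibility on the basic columns requires 5·y_water + 1·y_bottling = 29, 6·y_water + 4·y_bottling = 46.
→ y_water = 5 and y_bottling = 4.
Reduced cost of stout: c₃ − yᵀa₃ = 43 − (5·5 + 4·5) = 43 − 45 = -2.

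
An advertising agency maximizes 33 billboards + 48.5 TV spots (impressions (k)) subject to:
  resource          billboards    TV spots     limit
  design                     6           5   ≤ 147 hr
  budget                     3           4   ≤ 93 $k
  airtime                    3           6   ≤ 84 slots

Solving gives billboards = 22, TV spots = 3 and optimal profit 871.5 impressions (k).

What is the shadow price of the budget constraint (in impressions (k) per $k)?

0

Check each constraint at x*: design 147/147 (tight); budget 78/93 (slack 15); airtime 84/84 (tight).
Slack constraints have shadow price 0 (complementary slackness).
Dual feasibility on the basic columns requires 6·y_design + 3·y_airtime = 33, 5·y_design + 6·y_airtime = 48.5.
This yields shadow prices y_design = 2.5, y_airtime = 6.
Shadow price of budget = 0.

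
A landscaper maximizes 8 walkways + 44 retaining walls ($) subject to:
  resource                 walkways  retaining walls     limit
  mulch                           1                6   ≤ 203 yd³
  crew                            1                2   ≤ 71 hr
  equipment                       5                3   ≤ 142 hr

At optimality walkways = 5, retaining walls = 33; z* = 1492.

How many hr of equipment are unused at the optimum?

18

equipment used = 5·5 + 3·33 = 124; slack = 142 − 124 = 18.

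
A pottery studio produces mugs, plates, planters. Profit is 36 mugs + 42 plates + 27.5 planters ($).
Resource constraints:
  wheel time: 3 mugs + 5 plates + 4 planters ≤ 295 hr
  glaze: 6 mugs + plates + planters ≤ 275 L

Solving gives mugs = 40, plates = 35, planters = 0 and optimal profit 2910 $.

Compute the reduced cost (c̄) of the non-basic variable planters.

Both wheel time and glaze are binding at x*.
Dual feasibility on the basic columns requires 3·y_wheel time + 6·y_glaze = 36, 5·y_wheel time + 1·y_glaze = 42.
This yields shadow prices y_wheel time = 8, y_glaze = 2.
Reduced cost of planters: c₃ − yᵀa₃ = 27.5 − (8·4 + 2·1) = 27.5 − 34 = -6.5.

-6.5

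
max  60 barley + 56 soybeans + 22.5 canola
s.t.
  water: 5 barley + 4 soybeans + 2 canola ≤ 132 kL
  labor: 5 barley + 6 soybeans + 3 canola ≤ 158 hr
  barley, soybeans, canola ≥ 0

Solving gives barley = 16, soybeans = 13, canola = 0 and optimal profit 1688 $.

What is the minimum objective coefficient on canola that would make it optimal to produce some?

28

Check each constraint at x*: water 132/132 (tight); labor 158/158 (tight).
The binding rows give the dual system: 5·y_water + 5·y_labor = 60 and 4·y_water + 6·y_labor = 56.
This yields shadow prices y_water = 8, y_labor = 4.
canola enters the basis when its profit ≥ yᵀa₃ = 8·2 + 4·3 = 28.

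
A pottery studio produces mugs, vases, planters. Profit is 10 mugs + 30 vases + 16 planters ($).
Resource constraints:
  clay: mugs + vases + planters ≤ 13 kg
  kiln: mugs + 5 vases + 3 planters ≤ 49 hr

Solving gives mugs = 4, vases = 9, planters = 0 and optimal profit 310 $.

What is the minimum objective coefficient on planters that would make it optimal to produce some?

Both clay and kiln are binding at x*.
The binding rows give the dual system: 1·y_clay + 1·y_kiln = 10 and 1·y_clay + 5·y_kiln = 30.
Solving: y_clay = 5, y_kiln = 5.
planters enters the basis when its profit ≥ yᵀa₃ = 5·1 + 5·3 = 20.

20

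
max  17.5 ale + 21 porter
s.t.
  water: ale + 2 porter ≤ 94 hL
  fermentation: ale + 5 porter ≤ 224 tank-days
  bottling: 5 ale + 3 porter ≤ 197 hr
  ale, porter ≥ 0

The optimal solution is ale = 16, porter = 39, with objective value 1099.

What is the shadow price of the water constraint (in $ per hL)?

7.5

At the optimum: water uses 94 of 94 (binding); fermentation uses 211 of 224 (slack = 13); bottling uses 197 of 197 (binding).
Since fermentation is not tight, its dual is 0.
From A_Bᵀ y = c: 1·y_water + 5·y_bottling = 17.5; 2·y_water + 3·y_bottling = 21.
Solving: y_water = 7.5, y_bottling = 2.
Shadow price of water = 7.5.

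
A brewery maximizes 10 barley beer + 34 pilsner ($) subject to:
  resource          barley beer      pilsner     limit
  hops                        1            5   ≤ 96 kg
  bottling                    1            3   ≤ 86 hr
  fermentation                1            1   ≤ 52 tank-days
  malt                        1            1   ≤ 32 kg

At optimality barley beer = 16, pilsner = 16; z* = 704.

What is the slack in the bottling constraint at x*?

22

bottling used = 1·16 + 3·16 = 64; slack = 86 − 64 = 22.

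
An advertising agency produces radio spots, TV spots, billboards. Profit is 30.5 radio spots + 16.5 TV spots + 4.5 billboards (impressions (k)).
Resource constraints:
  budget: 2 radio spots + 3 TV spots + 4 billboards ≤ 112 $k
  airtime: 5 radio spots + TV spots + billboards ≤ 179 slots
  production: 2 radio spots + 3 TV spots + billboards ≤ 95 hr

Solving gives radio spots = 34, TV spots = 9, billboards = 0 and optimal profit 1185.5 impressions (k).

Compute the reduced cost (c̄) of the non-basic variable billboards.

Binding: airtime and production. Non-binding: budget (17 unused).
Since budget is not tight, its dual is 0.
From A_Bᵀ y = c: 5·y_airtime + 2·y_production = 30.5; 1·y_airtime + 3·y_production = 16.5.
→ y_airtime = 4.5 and y_production = 4.
Reduced cost of billboards: c₃ − yᵀa₃ = 4.5 − (4.5·1 + 4·1) = 4.5 − 8.5 = -4.

-4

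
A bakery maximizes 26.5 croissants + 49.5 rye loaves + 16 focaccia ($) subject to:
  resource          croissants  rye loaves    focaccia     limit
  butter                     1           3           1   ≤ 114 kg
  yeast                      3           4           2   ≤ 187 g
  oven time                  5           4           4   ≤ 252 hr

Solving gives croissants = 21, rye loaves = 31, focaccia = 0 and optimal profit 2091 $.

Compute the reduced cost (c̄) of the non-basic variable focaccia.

Check each constraint at x*: butter 114/114 (tight); yeast 187/187 (tight); oven time 229/252 (slack 23).
By complementary slackness, y = 0 for the non-binding constraint.
Dual feasibility on the basic columns requires 1·y_butter + 3·y_yeast = 26.5, 3·y_butter + 4·y_yeast = 49.5.
→ y_butter = 8.5 and y_yeast = 6.
Reduced cost of focaccia: c₃ − yᵀa₃ = 16 − (8.5·1 + 6·2) = 16 − 20.5 = -4.5.

-4.5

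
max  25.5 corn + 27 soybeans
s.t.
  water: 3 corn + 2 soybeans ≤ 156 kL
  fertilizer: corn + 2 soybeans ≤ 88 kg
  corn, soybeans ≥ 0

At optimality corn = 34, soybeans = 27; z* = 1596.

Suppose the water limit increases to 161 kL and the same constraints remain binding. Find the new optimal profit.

Both water and fertilizer are binding at x*.
Dual feasibility on the basic columns requires 3·y_water + 1·y_fertilizer = 25.5, 2·y_water + 2·y_fertilizer = 27.
Solving: y_water = 6, y_fertilizer = 7.5.
Δz = y_water·Δb = 6 × (5) = 30, so new z* = 1596 + 30 = 1626.

1626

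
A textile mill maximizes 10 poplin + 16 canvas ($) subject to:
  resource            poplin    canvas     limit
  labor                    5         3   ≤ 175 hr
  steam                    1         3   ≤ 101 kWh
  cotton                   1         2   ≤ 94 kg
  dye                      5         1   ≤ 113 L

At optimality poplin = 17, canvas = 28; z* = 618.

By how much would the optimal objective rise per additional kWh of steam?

Check each constraint at x*: labor 169/175 (slack 6); steam 101/101 (tight); cotton 73/94 (slack 21); dye 113/113 (tight).
Slack constraints have shadow price 0 (complementary slackness).
The binding rows give the dual system: 1·y_steam + 5·y_dye = 10 and 3·y_steam + 1·y_dye = 16.
This yields shadow prices y_steam = 5, y_dye = 1.
Shadow price of steam = 5.

5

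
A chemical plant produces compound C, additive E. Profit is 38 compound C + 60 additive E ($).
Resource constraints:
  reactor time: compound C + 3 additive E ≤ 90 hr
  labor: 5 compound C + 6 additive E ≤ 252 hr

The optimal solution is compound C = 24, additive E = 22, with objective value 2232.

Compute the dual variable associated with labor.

Both reactor time and labor are binding at x*.
Dual feasibility on the basic columns requires 1·y_reactor time + 5·y_labor = 38, 3·y_reactor time + 6·y_labor = 60.
→ y_reactor time = 8 and y_labor = 6.
Shadow price of labor = 6.

6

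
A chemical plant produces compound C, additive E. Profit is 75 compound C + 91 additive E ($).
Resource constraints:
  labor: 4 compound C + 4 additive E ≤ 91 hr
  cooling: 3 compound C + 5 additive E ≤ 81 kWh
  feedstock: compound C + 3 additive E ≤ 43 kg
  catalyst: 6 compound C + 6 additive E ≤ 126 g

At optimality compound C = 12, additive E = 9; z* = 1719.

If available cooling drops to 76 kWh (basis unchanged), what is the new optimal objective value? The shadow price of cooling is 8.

1679

Δb = -5, so new z* = 1719 + (8)·(-5) = 1719 − 40 = 1679.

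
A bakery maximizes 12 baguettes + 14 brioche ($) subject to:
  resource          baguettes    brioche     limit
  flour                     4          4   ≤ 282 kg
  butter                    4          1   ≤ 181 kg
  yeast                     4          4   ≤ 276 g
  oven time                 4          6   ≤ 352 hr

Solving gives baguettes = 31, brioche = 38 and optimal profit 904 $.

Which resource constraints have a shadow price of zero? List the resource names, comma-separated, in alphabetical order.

butter, flour

flour: 276/282 (slack 6)
butter: 162/181 (slack 19)
yeast: 276/276 (binding)
oven time: 352/352 (binding)
By complementary slackness, a constraint with positive slack has shadow price 0 → butter, flour.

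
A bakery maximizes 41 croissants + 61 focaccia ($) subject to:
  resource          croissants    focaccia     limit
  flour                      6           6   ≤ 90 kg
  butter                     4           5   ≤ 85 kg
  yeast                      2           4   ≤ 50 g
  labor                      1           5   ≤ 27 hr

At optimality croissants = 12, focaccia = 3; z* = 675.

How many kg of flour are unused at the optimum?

0

flour used = 6·12 + 6·3 = 90; slack = 90 − 90 = 0.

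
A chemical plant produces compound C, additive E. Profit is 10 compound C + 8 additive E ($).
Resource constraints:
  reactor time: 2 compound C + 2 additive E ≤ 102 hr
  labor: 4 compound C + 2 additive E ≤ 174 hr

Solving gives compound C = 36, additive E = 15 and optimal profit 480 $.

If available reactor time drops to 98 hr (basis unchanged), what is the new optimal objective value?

Both reactor time and labor are binding at x*.
The binding rows give the dual system: 2·y_reactor time + 4·y_labor = 10 and 2·y_reactor time + 2·y_labor = 8.
Solving: y_reactor time = 3, y_labor = 1.
Δz = y_reactor time·Δb = 3 × (-4) = -12, so new z* = 480 − 12 = 468.

468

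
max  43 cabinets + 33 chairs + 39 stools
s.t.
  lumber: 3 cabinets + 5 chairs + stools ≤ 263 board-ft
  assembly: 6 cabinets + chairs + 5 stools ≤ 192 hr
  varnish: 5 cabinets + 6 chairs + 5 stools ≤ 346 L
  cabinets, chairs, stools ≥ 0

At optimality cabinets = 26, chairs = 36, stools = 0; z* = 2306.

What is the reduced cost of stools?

At the optimum: lumber uses 258 of 263 (slack = 5); assembly uses 192 of 192 (binding); varnish uses 346 of 346 (binding).
Slack constraints have shadow price 0 (complementary slackness).
The binding rows give the dual system: 6·y_assembly + 5·y_varnish = 43 and 1·y_assembly + 6·y_varnish = 33.
Solving: y_assembly = 3, y_varnish = 5.
Reduced cost of stools: c₃ − yᵀa₃ = 39 − (3·5 + 5·5) = 39 − 40 = -1.

-1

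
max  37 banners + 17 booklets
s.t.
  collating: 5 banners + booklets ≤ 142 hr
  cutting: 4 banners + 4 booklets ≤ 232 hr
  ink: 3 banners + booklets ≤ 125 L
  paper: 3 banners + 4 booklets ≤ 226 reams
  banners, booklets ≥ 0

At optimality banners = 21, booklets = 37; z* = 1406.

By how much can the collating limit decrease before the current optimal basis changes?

60

Binding constraints: collating, cutting. The basis is B = [[5,1],[4,4]] with det 16.
Per unit decrease in collating, x* moves by d = (-0.25, 0.25).
The basis stays optimal until paper becomes binding; allowable decrease = 60 hr.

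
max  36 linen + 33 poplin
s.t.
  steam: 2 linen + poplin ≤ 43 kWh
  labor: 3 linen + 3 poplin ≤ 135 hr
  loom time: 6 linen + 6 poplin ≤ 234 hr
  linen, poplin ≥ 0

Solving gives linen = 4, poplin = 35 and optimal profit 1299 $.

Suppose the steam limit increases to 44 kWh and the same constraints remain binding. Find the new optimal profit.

1302

Check each constraint at x*: steam 43/43 (tight); labor 117/135 (slack 18); loom time 234/234 (tight).
Since labor is not tight, its dual is 0.
The binding rows give the dual system: 2·y_steam + 6·y_loom time = 36 and 1·y_steam + 6·y_loom time = 33.
This yields shadow prices y_steam = 3, y_loom time = 5.
Δz = y_steam·Δb = 3 × (1) = 3, so new z* = 1299 + 3 = 1302.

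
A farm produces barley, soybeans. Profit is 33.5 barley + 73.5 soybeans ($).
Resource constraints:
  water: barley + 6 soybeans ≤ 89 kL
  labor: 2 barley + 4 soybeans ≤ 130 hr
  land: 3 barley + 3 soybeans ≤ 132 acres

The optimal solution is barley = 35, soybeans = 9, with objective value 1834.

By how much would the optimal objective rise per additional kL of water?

8

Check each constraint at x*: water 89/89 (tight); labor 106/130 (slack 24); land 132/132 (tight).
By complementary slackness, y = 0 for the non-binding constraint.
The binding rows give the dual system: 1·y_water + 3·y_land = 33.5 and 6·y_water + 3·y_land = 73.5.
Solving: y_water = 8, y_land = 8.5.
Shadow price of water = 8.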